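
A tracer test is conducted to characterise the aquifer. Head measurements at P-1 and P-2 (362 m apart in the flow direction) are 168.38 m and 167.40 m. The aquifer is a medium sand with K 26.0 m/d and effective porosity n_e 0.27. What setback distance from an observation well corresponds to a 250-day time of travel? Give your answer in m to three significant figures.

65.2 m

Hydraulic gradient i = (168.38 − 167.40) / 362 = 0.98 / 362 = 0.002707
Darcy flux q = K·i = 26.0 × 0.002707 = 0.07039 m/d
v_s = q/n_e = 0.07039/0.27 = 0.2607 m/d
L = v × T = 0.2607 × 250 = 65.17 m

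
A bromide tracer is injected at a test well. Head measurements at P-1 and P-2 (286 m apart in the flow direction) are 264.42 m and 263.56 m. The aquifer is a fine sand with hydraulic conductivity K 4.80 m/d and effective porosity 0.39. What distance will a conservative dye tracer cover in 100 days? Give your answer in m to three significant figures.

3.70 m

Hydraulic gradient i = (264.42 − 263.56) / 286 = 0.86 / 286 = 0.003007
q = Ki = 4.80 × 0.003007 = 0.01443 m/d
Seepage velocity v = q / n = 0.01443 / 0.39 = 0.03701 m/d
L = v × T = 0.03701 × 100 = 3.701 m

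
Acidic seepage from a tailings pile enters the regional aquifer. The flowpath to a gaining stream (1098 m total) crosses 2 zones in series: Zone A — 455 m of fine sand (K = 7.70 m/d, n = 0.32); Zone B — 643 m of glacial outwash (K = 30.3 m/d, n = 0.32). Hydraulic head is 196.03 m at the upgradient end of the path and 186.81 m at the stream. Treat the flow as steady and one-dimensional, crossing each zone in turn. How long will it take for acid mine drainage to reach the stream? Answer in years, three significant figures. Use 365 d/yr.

Total head drop ΔH = 196.03 − 186.81 = 9.22 m
Steady 1-D flow in series ⇒ the Darcy flux q is identical in every zone and the zone head losses add (resistances L/K in series).
Σ(L/K) = 455/7.70 + 643/30.3 = 59.09 + 21.22 = 80.31 d
q = ΔH / Σ(L/K) = 9.22 / 80.31 = 0.1148 m/d (same in every zone)
Zone A: v = q/n = 0.1148/0.32 = 0.3588 m/d → t_A = 455/0.3588 = 1268 d
Zone B: v = q/n = 0.1148/0.32 = 0.3588 m/d → t_B = 643/0.3588 = 1792 d
Total t = 1268 + 1792 = 3061 d
   = 3061 / 365 = 8.39 yr

8.39 years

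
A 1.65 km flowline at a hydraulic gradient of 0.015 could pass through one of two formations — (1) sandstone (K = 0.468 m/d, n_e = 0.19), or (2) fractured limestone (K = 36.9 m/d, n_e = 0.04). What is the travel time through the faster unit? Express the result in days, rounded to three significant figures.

Unit 1 (sandstone): v = 0.468×0.015/0.19 = 0.03695 m/d, t = 1650/0.03695 = 44660 d
Unit 2 (fractured limestone): v = 36.9×0.015/0.04 = 13.84 m/d, t = 1650/13.84 = 119.2 d
Faster unit: t = 119 d

119 days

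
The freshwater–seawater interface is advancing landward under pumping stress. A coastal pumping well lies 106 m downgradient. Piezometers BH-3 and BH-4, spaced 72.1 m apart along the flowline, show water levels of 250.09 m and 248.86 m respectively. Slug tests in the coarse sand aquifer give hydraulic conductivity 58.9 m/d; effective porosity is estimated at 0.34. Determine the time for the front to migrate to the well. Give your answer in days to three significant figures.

Hydraulic gradient i = (250.09 − 248.86) / 72.1 = 1.23 / 72.1 = 0.01706
Darcy flux q = K·i = 58.9 × 0.01706 = 1.005 m/d
Average linear velocity = 1.005 / 0.34 = 2.955 m/d
t = L / v = 106 / 2.955 = 35.87 d

35.9 days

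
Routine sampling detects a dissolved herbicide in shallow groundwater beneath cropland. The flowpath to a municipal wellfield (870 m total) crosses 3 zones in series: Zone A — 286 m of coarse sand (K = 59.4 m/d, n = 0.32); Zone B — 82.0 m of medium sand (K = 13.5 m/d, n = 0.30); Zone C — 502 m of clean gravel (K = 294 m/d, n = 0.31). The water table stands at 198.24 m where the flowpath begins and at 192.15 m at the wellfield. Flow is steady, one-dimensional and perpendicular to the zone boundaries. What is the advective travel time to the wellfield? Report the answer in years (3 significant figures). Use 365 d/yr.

Total head drop ΔH = 198.24 − 192.15 = 6.09 m
Steady 1-D flow in series ⇒ the Darcy flux q is identical in every zone and the zone head losses add (resistances L/K in series).
Σ(L/K) = 286/59.4 + 82.0/13.5 + 502/294 = 4.815 + 6.074 + 1.707 = 12.60 d
q = ΔH / Σ(L/K) = 6.09 / 12.60 = 0.4835 m/d (same in every zone)
Zone A: v = q/n = 0.4835/0.32 = 1.511 m/d → t_A = 286/1.511 = 189.3 d
Zone B: v = q/n = 0.4835/0.30 = 1.612 m/d → t_B = 82.0/1.612 = 50.88 d
Zone C: v = q/n = 0.4835/0.31 = 1.560 m/d → t_C = 502/1.560 = 321.9 d
Total t = 189.3 + 50.88 + 321.9 = 562.1 d
   = 562.1 / 365 = 1.54 yr

1.54 years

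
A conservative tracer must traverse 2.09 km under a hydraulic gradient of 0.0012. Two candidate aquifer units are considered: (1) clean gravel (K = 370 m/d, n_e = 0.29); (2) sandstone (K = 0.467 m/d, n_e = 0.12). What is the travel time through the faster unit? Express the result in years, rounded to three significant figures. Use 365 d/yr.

Unit 1 (clean gravel): v = 370×0.0012/0.29 = 1.531 m/d, t = 2090/1.531 = 1365 d
Unit 2 (sandstone): v = 0.467×0.0012/0.12 = 0.004670 m/d, t = 2090/0.004670 = 447500 d
Faster: 1365 d / 365 = 3.74 yr

3.74 years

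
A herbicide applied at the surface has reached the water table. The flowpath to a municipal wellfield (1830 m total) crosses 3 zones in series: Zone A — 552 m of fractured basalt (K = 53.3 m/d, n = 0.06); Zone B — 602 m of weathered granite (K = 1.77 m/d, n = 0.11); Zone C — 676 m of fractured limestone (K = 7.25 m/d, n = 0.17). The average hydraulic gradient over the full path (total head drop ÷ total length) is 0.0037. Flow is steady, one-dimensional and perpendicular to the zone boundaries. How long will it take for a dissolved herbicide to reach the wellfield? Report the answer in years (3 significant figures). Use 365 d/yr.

Steady 1-D flow in series ⇒ the Darcy flux q is identical in every zone and the zone head losses add (resistances L/K in series).
Σ(L/K) = 552/53.3 + 602/1.77 + 676/7.25 = 10.36 + 340.1 + 93.24 = 443.7 d
K_eq = L_total / Σ(L/K) = 1830 / 443.7 = 4.124 m/d
q = K_eq · i = 4.124 × 0.0037 = 0.01526 m/d (same in every zone)
Zone A: v = q/n = 0.01526/0.06 = 0.2543 m/d → t_A = 552/0.2543 = 2170 d
Zone B: v = q/n = 0.01526/0.11 = 0.1387 m/d → t_B = 602/0.1387 = 4339 d
Zone C: v = q/n = 0.01526/0.17 = 0.08976 m/d → t_C = 676/0.08976 = 7531 d
Total t = 2170 + 4339 + 7531 = 14040 d
   = 14040 / 365 = 38.5 yr

38.5 years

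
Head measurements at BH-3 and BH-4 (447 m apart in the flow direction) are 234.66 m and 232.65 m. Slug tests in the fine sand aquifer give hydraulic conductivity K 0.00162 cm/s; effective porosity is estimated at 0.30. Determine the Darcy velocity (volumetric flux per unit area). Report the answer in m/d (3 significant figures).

Hydraulic gradient i = (234.66 − 232.65) / 447 = 2.01 / 447 = 0.004497
K = 0.00162 cm/s × 864 = 1.400 m/d
q = Ki = 1.400 × 0.004497 = 0.006294 m/d

0.00629 m/d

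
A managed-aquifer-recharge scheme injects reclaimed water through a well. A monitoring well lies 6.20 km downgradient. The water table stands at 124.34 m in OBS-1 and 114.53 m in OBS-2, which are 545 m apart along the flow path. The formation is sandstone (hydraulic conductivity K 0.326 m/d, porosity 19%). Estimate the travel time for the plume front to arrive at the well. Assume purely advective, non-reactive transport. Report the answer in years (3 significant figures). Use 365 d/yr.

550 years

Hydraulic gradient i = (124.34 − 114.53) / 545 = 9.81 / 545 = 0.01800
q = Ki = 0.326 × 0.01800 = 0.005868 m/d
Seepage velocity v = q / n = 0.005868 / 0.19 = 0.03088 m/d
L = 6.20 km = 6200 m
t = L / v = 6200 / 0.03088 = 200700 d
   = 200700 / 365 = 550 yr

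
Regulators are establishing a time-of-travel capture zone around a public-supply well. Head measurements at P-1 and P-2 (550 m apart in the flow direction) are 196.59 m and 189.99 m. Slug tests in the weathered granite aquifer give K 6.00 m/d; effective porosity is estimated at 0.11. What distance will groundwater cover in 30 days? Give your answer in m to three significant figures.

Hydraulic gradient i = (196.59 − 189.99) / 550 = 6.60 / 550 = 0.01200
Specific discharge q = 6.00 × 0.01200 = 0.07200 m/d
Average linear velocity = 0.07200 / 0.11 = 0.6545 m/d
L = v × T = 0.6545 × 30 = 19.64 m

19.6 m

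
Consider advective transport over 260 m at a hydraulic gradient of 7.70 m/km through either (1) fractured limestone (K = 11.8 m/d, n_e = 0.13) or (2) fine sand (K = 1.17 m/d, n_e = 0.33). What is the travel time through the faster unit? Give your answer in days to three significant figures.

Unit 1 (fractured limestone): v = 11.8×0.0077/0.13 = 0.6989 m/d, t = 260/0.6989 = 372.0 d
Unit 2 (fine sand): v = 1.17×0.0077/0.33 = 0.02730 m/d, t = 260/0.02730 = 9524 d
Faster unit: t = 372 d

372 days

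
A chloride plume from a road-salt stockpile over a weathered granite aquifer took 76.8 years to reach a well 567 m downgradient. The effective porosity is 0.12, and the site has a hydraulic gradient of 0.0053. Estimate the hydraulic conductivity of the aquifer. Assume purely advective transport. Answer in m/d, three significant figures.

t = 76.8 years = 28030 d
v = L / t = 567 / 28030 = 0.02023 m/d
K = v · n / i = 0.02023 × 0.12 / 0.0053 = 0.458 m/d

0.458 m/d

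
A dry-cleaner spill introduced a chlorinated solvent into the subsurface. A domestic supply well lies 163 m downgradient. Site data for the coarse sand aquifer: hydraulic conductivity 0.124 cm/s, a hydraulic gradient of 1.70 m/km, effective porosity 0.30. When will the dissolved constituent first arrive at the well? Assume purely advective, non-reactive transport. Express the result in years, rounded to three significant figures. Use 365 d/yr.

0.736 years

K = 0.124 cm/s × 864 = 107.1 m/d
Specific discharge q = 107.1 × 0.0017 = 0.1821 m/d
v_s = q/n_e = 0.1821/0.30 = 0.6071 m/d
t = L / v = 163 / 0.6071 = 268.5 d
   = 268.5 / 365 = 0.736 yr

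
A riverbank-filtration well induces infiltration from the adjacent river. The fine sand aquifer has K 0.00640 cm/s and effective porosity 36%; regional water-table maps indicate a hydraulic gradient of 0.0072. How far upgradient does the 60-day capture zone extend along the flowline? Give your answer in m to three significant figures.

6.64 m

K = 0.00640 cm/s × 864 = 5.530 m/d
Specific discharge q = 5.530 × 0.0072 = 0.03981 m/d
v = Ki/n = 5.530·0.0072/0.36 = 0.1106 m/d
L = v × T = 0.1106 × 60 = 6.636 m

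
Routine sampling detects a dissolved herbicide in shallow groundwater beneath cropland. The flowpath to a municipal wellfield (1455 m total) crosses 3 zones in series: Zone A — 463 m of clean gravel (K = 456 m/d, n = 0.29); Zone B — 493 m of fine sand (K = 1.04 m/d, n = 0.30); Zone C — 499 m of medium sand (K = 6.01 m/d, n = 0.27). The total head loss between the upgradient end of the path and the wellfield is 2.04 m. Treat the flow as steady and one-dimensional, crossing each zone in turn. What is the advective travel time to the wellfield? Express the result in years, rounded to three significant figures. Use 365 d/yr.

Steady 1-D flow in series ⇒ the Darcy flux q is identical in every zone and the zone head losses add (resistances L/K in series).
Σ(L/K) = 463/456 + 493/1.04 + 499/6.01 = 1.015 + 474.0 + 83.03 = 558.1 d
q = ΔH / Σ(L/K) = 2.04 / 558.1 = 0.003655 m/d (same in every zone)
Zone A: v = q/n = 0.003655/0.29 = 0.01260 m/d → t_A = 463/0.01260 = 36730 d
Zone B: v = q/n = 0.003655/0.30 = 0.01218 m/d → t_B = 493/0.01218 = 40460 d
Zone C: v = q/n = 0.003655/0.27 = 0.01354 m/d → t_C = 499/0.01354 = 36860 d
Total t = 36730 + 40460 + 36860 = 114100 d
   = 114100 / 365 = 312 yr

312 years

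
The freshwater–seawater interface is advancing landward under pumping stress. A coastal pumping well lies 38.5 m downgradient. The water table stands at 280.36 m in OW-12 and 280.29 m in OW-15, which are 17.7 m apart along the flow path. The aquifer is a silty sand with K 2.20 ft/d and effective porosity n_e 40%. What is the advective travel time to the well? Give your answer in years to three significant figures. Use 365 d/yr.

Hydraulic gradient i = (280.36 − 280.29) / 17.7 = 0.07 / 17.7 = 0.003955
K = 2.20 ft/d × 0.3048 = 0.6706 m/d
Darcy flux q = K·i = 0.6706 × 0.003955 = 0.002652 m/d
v_s = q/n_e = 0.002652/0.40 = 0.006630 m/d
t = L / v = 38.5 / 0.006630 = 5807 d
   = 5807 / 365 = 15.9 yr

15.9 years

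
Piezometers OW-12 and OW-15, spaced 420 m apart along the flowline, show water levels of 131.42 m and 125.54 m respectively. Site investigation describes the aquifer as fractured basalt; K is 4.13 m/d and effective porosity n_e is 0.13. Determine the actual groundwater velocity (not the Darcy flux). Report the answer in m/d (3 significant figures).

Hydraulic gradient i = (131.42 − 125.54) / 420 = 5.88 / 420 = 0.01400
q = Ki = 4.13 × 0.01400 = 0.05782 m/d
v_s = q/n_e = 0.05782/0.13 = 0.4448 m/d

0.445 m/d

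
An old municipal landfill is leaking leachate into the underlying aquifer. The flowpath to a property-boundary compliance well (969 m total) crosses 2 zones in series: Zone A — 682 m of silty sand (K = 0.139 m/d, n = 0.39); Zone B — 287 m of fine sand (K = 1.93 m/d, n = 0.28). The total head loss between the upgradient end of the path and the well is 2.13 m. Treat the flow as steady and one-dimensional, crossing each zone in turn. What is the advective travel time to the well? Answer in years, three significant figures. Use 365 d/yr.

Steady 1-D flow in series ⇒ the Darcy flux q is identical in every zone and the zone head losses add (resistances L/K in series).
Σ(L/K) = 682/0.139 + 287/1.93 = 4906 + 148.7 = 5055 d
q = ΔH / Σ(L/K) = 2.13 / 5055 = 4.214e-4 m/d (same in every zone)
Zone A: v = q/n = 4.214e-4/0.39 = 0.001080 m/d → t_A = 682/0.001080 = 631300 d
Zone B: v = q/n = 4.214e-4/0.28 = 0.001505 m/d → t_B = 287/0.001505 = 190700 d
Total t = 631300 + 190700 = 822000 d
   = 822000 / 365 = 2250 yr

2250 years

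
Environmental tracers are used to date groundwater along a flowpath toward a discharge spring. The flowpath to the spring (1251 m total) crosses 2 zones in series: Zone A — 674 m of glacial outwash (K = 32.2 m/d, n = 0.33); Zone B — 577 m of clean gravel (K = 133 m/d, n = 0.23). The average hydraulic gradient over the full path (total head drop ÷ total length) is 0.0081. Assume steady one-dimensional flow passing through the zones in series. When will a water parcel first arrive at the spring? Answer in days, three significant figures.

886 days

Steady 1-D flow in series ⇒ the Darcy flux q is identical in every zone and the zone head losses add (resistances L/K in series).
Σ(L/K) = 674/32.2 + 577/133 = 20.93 + 4.338 = 25.27 d
K_eq = L_total / Σ(L/K) = 1251 / 25.27 = 49.51 m/d
q = K_eq · i = 49.51 × 0.0081 = 0.4010 m/d (same in every zone)
Zone A: v = q/n = 0.4010/0.33 = 1.215 m/d → t_A = 674/1.215 = 554.7 d
Zone B: v = q/n = 0.4010/0.23 = 1.743 m/d → t_B = 577/1.743 = 331.0 d
Total t = 554.7 + 331.0 = 885.6 d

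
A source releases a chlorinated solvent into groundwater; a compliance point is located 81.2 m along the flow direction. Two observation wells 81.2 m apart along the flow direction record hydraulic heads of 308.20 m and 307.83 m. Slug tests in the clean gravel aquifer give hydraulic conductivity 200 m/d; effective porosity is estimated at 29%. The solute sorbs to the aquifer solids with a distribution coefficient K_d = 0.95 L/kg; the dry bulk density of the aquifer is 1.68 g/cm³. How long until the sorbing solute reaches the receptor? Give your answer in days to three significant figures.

168 days

Hydraulic gradient i = (308.20 − 307.83) / 81.2 = 0.37 / 81.2 = 0.004557
Specific discharge q = 200 × 0.004557 = 0.9113 m/d
v_s = q/n_e = 0.9113/0.29 = 3.143 m/d
Retardation R = 1 + ρ_b·K_d/n = 1 + 1.68×0.95/0.29 = 6.503
Contaminant velocity v_c = v/R = 3.143/6.503 = 0.4832 m/d
t = L/v_c = 81.2/0.4832 = 168.0 d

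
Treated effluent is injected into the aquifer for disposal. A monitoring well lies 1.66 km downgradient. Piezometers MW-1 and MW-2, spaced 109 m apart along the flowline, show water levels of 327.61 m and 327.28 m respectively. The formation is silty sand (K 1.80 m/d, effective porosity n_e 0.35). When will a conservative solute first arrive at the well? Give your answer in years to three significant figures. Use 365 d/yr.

292 years

Hydraulic gradient i = (327.61 − 327.28) / 109 = 0.33 / 109 = 0.003028
Darcy flux q = K·i = 1.80 × 0.003028 = 0.005450 m/d
v_s = q/n_e = 0.005450/0.35 = 0.01557 m/d
L = 1.66 km = 1660 m
t = L / v = 1660 / 0.01557 = 106600 d
   = 106600 / 365 = 292 yr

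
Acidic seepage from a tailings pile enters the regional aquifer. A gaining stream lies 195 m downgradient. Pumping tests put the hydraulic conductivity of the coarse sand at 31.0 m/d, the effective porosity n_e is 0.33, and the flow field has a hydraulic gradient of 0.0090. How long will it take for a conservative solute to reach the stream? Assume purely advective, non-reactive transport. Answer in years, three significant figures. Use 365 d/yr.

Darcy flux q = K·i = 31.0 × 0.0090 = 0.2790 m/d
v_s = q/n_e = 0.2790/0.33 = 0.8455 m/d
t = L / v = 195 / 0.8455 = 230.6 d
   = 230.6 / 365 = 0.632 yr

0.632 years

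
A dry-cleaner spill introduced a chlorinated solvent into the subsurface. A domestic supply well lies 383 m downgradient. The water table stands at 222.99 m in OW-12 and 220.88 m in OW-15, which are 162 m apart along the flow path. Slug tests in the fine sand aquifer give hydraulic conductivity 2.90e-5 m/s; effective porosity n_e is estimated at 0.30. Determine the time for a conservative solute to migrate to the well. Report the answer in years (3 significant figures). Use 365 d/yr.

9.65 years

Hydraulic gradient i = (222.99 − 220.88) / 162 = 2.11 / 162 = 0.01302
K = 2.90e-5 m/s × 86400 s/d = 2.506 m/d
Darcy flux q = K·i = 2.506 × 0.01302 = 0.03263 m/d
v_s = q/n_e = 0.03263/0.30 = 0.1088 m/d
t = L / v = 383 / 0.1088 = 3521 d
   = 3521 / 365 = 9.65 yr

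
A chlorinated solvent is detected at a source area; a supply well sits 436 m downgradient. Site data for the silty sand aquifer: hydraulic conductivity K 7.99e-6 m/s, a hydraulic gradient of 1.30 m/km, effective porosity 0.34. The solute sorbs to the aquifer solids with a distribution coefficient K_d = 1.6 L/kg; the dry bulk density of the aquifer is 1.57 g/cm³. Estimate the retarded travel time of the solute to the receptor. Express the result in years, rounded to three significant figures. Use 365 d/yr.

K = 7.99e-6 m/s × 86400 s/d = 0.6903 m/d
Specific discharge q = 0.6903 × 0.0013 = 8.974e-4 m/d
Average linear velocity = 8.974e-4 / 0.34 = 0.002640 m/d
Retardation R = 1 + ρ_b·K_d/n = 1 + 1.57×1.6/0.34 = 8.388
Contaminant velocity v_c = v/R = 0.002640/8.388 = 3.147e-4 m/d
t = L/v_c = 436/3.147e-4 = 1.386e6 d
   = 1.386e6/365 = 3800 yr

3800 years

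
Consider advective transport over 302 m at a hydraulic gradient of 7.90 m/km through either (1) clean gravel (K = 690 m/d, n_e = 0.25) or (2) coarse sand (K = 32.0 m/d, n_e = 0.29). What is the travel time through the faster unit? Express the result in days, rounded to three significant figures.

Unit 1 (clean gravel): v = 690×0.0079/0.25 = 21.80 m/d, t = 302/21.80 = 13.85 d
Unit 2 (coarse sand): v = 32.0×0.0079/0.29 = 0.8717 m/d, t = 302/0.8717 = 346.4 d
Faster unit: t = 13.9 d

13.9 days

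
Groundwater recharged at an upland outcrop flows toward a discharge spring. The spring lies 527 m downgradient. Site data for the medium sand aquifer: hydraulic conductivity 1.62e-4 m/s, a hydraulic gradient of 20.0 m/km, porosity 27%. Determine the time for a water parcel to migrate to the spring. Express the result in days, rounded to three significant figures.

K = 1.62e-4 m/s × 86400 s/d = 14.00 m/d
q = Ki = 14.00 × 0.020 = 0.2799 m/d
Seepage velocity v = q / n = 0.2799 / 0.27 = 1.037 m/d
t = L / v = 527 / 1.037 = 508.3 d

508 days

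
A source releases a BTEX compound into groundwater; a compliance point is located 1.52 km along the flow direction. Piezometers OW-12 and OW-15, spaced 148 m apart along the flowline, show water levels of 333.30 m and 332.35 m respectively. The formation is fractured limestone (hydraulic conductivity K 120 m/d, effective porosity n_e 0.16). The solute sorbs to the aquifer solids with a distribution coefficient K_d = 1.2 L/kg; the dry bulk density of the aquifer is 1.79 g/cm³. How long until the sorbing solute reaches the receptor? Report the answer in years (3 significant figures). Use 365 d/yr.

Hydraulic gradient i = (333.30 − 332.35) / 148 = 0.95 / 148 = 0.006419
q = Ki = 120 × 0.006419 = 0.7703 m/d
v = Ki/n = 120·0.006419/0.16 = 4.814 m/d
Retardation R = 1 + ρ_b·K_d/n = 1 + 1.79×1.2/0.16 = 14.43
Contaminant velocity v_c = v/R = 4.814/14.43 = 0.3337 m/d
L = 1.52 km = 1520 m
t = L/v_c = 1520/0.3337 = 4554 d
   = 4554/365 = 12.5 yr

12.5 years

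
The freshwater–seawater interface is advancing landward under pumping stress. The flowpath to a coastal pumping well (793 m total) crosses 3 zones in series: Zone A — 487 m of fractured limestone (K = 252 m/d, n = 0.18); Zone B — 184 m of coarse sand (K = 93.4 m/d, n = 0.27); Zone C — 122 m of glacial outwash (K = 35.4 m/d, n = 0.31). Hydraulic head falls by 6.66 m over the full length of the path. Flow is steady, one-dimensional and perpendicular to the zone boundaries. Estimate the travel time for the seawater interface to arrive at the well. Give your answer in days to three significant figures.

193 days

Steady 1-D flow in series ⇒ the Darcy flux q is identical in every zone and the zone head losses add (resistances L/K in series).
Σ(L/K) = 487/252 + 184/93.4 + 122/35.4 = 1.933 + 1.970 + 3.446 = 7.349 d
q = ΔH / Σ(L/K) = 6.66 / 7.349 = 0.9063 m/d (same in every zone)
Zone A: v = q/n = 0.9063/0.18 = 5.035 m/d → t_A = 487/5.035 = 96.73 d
Zone B: v = q/n = 0.9063/0.27 = 3.357 m/d → t_B = 184/3.357 = 54.82 d
Zone C: v = q/n = 0.9063/0.31 = 2.923 m/d → t_C = 122/2.923 = 41.73 d
Total t = 96.73 + 54.82 + 41.73 = 193.3 d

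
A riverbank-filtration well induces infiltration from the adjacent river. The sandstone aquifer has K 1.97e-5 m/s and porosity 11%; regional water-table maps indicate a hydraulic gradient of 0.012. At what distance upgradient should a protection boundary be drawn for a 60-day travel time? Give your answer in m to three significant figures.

K = 1.97e-5 m/s × 86400 s/d = 1.702 m/d
q = Ki = 1.702 × 0.012 = 0.02042 m/d
Average linear velocity = 0.02042 / 0.11 = 0.1857 m/d
L = v × T = 0.1857 × 60 = 11.14 m

11.1 m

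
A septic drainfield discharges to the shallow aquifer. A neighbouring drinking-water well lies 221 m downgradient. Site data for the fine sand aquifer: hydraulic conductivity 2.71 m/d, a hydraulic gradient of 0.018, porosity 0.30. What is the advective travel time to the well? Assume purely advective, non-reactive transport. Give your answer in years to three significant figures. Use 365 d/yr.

Darcy flux q = K·i = 2.71 × 0.018 = 0.04878 m/d
v = Ki/n = 2.71·0.018/0.30 = 0.1626 m/d
t = L / v = 221 / 0.1626 = 1359 d
   = 1359 / 365 = 3.72 yr

3.72 years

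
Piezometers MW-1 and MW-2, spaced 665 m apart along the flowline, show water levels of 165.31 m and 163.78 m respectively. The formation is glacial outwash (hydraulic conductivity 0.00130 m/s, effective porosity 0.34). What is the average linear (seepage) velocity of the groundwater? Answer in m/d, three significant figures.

0.760 m/d

Hydraulic gradient i = (165.31 − 163.78) / 665 = 1.53 / 665 = 0.002301
K = 0.00130 m/s × 86400 s/d = 112.3 m/d
Darcy flux q = K·i = 112.3 × 0.002301 = 0.2584 m/d
v = Ki/n = 112.3·0.002301/0.34 = 0.7601 m/d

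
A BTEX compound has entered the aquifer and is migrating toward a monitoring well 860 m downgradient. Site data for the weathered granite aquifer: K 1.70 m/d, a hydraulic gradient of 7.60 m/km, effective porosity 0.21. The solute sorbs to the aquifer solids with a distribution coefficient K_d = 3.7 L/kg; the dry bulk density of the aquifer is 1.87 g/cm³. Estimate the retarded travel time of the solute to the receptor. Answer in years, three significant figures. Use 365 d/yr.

q = Ki = 1.70 × 0.0076 = 0.01292 m/d
Average linear velocity = 0.01292 / 0.21 = 0.06152 m/d
Retardation R = 1 + ρ_b·K_d/n = 1 + 1.87×3.7/0.21 = 33.95
Contaminant velocity v_c = v/R = 0.06152/33.95 = 0.001812 m/d
t = L/v_c = 860/0.001812 = 474500 d
   = 474500/365 = 1300 yr

1300 years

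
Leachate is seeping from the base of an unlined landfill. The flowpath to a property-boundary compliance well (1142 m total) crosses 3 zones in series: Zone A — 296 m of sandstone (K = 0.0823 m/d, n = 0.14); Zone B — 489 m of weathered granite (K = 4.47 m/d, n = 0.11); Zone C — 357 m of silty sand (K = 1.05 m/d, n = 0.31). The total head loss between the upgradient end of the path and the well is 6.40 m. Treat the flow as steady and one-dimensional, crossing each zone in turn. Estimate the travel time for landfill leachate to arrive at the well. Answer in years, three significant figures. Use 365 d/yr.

357 years

Steady 1-D flow in series ⇒ the Darcy flux q is identical in every zone and the zone head losses add (resistances L/K in series).
Σ(L/K) = 296/0.0823 + 489/4.47 + 357/1.05 = 3597 + 109.4 + 340.0 = 4046 d
q = ΔH / Σ(L/K) = 6.40 / 4046 = 0.001582 m/d (same in every zone)
Zone A: v = q/n = 0.001582/0.14 = 0.01130 m/d → t_A = 296/0.01130 = 26200 d
Zone B: v = q/n = 0.001582/0.11 = 0.01438 m/d → t_B = 489/0.01438 = 34010 d
Zone C: v = q/n = 0.001582/0.31 = 0.005103 m/d → t_C = 357/0.005103 = 69960 d
Total t = 26200 + 34010 + 69960 = 130200 d
   = 130200 / 365 = 357 yr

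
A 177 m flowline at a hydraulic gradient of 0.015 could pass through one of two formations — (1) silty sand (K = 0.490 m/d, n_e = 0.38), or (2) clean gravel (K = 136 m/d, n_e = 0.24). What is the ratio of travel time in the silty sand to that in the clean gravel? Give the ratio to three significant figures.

439

Unit 1 (silty sand): v = 0.490×0.015/0.38 = 0.01934 m/d, t = 177/0.01934 = 9151 d
Unit 2 (clean gravel): v = 136×0.015/0.24 = 8.500 m/d, t = 177/8.500 = 20.82 d
t(silty sand) / t(clean gravel) = 9151/20.82 = 439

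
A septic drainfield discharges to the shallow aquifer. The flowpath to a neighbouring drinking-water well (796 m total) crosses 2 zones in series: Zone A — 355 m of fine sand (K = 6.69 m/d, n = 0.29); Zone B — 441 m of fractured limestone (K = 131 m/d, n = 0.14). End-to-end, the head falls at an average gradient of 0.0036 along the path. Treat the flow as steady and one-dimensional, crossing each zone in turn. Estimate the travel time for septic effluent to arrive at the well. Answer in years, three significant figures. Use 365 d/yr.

For zones in series the flux q is common to all zones; the equivalent conductivity is the harmonic (thickness-weighted) mean, K_eq = L_total / Σ(L_j/K_j).
Σ(L/K) = 355/6.69 + 441/131 = 53.06 + 3.366 = 56.43 d
K_eq = L_total / Σ(L/K) = 796 / 56.43 = 14.11 m/d
q = K_eq · i = 14.11 × 0.0036 = 0.05078 m/d (same in every zone)
Zone A: v = q/n = 0.05078/0.29 = 0.1751 m/d → t_A = 355/0.1751 = 2027 d
Zone B: v = q/n = 0.05078/0.14 = 0.3627 m/d → t_B = 441/0.3627 = 1216 d
Total t = 2027 + 1216 = 3243 d
   = 3243 / 365 = 8.89 yr

8.89 years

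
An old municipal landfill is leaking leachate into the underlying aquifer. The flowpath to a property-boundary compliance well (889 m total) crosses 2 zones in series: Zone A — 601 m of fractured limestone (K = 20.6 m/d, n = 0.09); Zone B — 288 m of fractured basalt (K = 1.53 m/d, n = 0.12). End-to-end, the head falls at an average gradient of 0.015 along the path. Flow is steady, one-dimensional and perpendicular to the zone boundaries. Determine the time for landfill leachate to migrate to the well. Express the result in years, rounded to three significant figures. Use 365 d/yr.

For zones in series the flux q is common to all zones; the equivalent conductivity is the harmonic (thickness-weighted) mean, K_eq = L_total / Σ(L_j/K_j).
Σ(L/K) = 601/20.6 + 288/1.53 = 29.17 + 188.2 = 217.4 d
K_eq = L_total / Σ(L/K) = 889 / 217.4 = 4.089 m/d
q = K_eq · i = 4.089 × 0.015 = 0.06134 m/d (same in every zone)
Zone A: v = q/n = 0.06134/0.09 = 0.6815 m/d → t_A = 601/0.6815 = 881.9 d
Zone B: v = q/n = 0.06134/0.12 = 0.5111 m/d → t_B = 288/0.5111 = 563.5 d
Total t = 881.9 + 563.5 = 1445 d
   = 1445 / 365 = 3.96 yr

3.96 years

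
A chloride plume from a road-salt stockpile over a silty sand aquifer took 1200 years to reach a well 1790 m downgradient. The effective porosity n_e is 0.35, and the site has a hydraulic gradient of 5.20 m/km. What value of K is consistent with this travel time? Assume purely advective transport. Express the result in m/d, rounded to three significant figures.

t = 1200 years = 438000 d
v = L / t = 1790 / 438000 = 0.004087 m/d
K = v · n / i = 0.004087 × 0.35 / 0.0052 = 0.275 m/d

0.275 m/d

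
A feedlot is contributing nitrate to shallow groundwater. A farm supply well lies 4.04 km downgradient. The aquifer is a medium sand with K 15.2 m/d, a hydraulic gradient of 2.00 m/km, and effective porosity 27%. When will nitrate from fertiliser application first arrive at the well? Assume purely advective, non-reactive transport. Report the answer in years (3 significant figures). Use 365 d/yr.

98.3 years

Darcy flux q = K·i = 15.2 × 0.0020 = 0.03040 m/d
v = Ki/n = 15.2·0.0020/0.27 = 0.1126 m/d
L = 4.04 km = 4040 m
t = L / v = 4040 / 0.1126 = 35880 d
   = 35880 / 365 = 98.3 yr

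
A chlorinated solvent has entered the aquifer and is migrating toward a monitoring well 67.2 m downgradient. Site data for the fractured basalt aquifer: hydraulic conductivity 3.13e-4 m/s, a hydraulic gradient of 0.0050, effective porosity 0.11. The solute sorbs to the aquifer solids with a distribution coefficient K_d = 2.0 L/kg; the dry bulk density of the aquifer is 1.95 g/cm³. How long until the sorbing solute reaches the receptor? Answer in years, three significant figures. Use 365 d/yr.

K = 3.13e-4 m/s × 86400 s/d = 27.04 m/d
Specific discharge q = 27.04 × 0.0050 = 0.1352 m/d
v_s = q/n_e = 0.1352/0.11 = 1.229 m/d
Retardation R = 1 + ρ_b·K_d/n = 1 + 1.95×2.0/0.11 = 36.45
Contaminant velocity v_c = v/R = 1.229/36.45 = 0.03372 m/d
t = L/v_c = 67.2/0.03372 = 1993 d
   = 1993/365 = 5.46 yr

5.46 years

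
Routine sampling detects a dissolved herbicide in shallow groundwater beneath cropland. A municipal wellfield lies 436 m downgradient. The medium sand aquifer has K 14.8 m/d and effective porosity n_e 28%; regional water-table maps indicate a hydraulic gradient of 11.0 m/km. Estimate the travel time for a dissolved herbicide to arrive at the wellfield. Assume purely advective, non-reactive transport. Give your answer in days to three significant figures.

750 days

Specific discharge q = 14.8 × 0.011 = 0.1628 m/d
v_s = q/n_e = 0.1628/0.28 = 0.5814 m/d
t = L / v = 436 / 0.5814 = 749.9 d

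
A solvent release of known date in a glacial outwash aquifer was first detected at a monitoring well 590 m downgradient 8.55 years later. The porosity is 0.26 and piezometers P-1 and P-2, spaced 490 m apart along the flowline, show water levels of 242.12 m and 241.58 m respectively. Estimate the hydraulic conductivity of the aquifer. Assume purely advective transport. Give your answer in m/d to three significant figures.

Hydraulic gradient i = (242.12 − 241.58) / 490 = 0.54 / 490 = 0.001102
t = 8.55 years = 3121 d
v = L / t = 590 / 3121 = 0.1891 m/d
K = v · n / i = 0.1891 × 0.26 / 0.001102 = 44.6 m/d

44.6 m/d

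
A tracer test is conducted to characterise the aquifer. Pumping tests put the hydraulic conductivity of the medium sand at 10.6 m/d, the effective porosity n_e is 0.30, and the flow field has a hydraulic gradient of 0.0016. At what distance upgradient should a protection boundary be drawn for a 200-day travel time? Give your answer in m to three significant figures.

Darcy flux q = K·i = 10.6 × 0.0016 = 0.01696 m/d
v_s = q/n_e = 0.01696/0.30 = 0.05653 m/d
L = v × T = 0.05653 × 200 = 11.31 m

11.3 m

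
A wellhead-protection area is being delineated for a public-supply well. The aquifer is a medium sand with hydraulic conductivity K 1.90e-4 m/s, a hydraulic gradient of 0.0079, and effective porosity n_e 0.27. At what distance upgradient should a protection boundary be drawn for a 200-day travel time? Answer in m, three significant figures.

96.1 m

K = 1.90e-4 m/s × 86400 s/d = 16.42 m/d
Specific discharge q = 16.42 × 0.0079 = 0.1297 m/d
Average linear velocity = 0.1297 / 0.27 = 0.4803 m/d
L = v × T = 0.4803 × 200 = 96.06 m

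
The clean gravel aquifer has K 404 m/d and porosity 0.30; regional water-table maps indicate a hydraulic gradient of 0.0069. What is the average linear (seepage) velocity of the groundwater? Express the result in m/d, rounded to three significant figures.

9.29 m/d

Darcy flux q = K·i = 404 × 0.0069 = 2.788 m/d
Average linear velocity = 2.788 / 0.30 = 9.292 m/d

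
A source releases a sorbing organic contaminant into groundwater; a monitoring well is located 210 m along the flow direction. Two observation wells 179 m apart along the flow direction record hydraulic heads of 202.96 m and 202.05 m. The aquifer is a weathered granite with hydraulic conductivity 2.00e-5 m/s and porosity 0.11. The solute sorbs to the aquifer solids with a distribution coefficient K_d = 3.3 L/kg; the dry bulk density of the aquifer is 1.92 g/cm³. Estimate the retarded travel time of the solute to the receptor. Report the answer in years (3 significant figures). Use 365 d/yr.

422 years

Hydraulic gradient i = (202.96 − 202.05) / 179 = 0.91 / 179 = 0.005084
K = 2.00e-5 m/s × 86400 s/d = 1.728 m/d
Darcy flux q = K·i = 1.728 × 0.005084 = 0.008785 m/d
v_s = q/n_e = 0.008785/0.11 = 0.07986 m/d
Retardation R = 1 + ρ_b·K_d/n = 1 + 1.92×3.3/0.11 = 58.60
Contaminant velocity v_c = v/R = 0.07986/58.60 = 0.001363 m/d
t = L/v_c = 210/0.001363 = 154100 d
   = 154100/365 = 422 yr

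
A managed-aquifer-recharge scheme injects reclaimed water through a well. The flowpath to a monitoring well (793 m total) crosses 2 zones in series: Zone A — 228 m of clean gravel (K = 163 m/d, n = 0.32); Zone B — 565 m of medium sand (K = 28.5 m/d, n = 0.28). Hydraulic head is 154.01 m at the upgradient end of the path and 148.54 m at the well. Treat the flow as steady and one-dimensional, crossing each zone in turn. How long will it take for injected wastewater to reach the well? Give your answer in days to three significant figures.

897 days

Total head drop ΔH = 154.01 − 148.54 = 5.47 m
Continuity: the same q passes through each zone, so ΔH = q·Σ(L_j/K_j) — the zones act as resistances in series.
Σ(L/K) = 228/163 + 565/28.5 = 1.399 + 19.82 = 21.22 d
q = ΔH / Σ(L/K) = 5.47 / 21.22 = 0.2577 m/d (same in every zone)
Zone A: v = q/n = 0.2577/0.32 = 0.8054 m/d → t_A = 228/0.8054 = 283.1 d
Zone B: v = q/n = 0.2577/0.28 = 0.9205 m/d → t_B = 565/0.9205 = 613.8 d
Total t = 283.1 + 613.8 = 896.9 d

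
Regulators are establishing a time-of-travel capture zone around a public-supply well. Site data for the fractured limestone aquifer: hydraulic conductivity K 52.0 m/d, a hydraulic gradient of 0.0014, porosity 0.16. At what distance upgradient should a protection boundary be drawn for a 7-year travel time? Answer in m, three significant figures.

q = Ki = 52.0 × 0.0014 = 0.07280 m/d
v = Ki/n = 52.0·0.0014/0.16 = 0.4550 m/d
T = 7 yr × 365 = 2555 d
L = v × T = 0.4550 × 2555 = 1163 m

1160 m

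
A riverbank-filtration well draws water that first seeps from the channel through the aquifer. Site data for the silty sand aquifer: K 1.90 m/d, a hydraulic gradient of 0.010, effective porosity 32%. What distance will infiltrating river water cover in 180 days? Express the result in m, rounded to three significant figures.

Specific discharge q = 1.90 × 0.010 = 0.01900 m/d
v_s = q/n_e = 0.01900/0.32 = 0.05938 m/d
L = v × T = 0.05938 × 180 = 10.69 m

10.7 m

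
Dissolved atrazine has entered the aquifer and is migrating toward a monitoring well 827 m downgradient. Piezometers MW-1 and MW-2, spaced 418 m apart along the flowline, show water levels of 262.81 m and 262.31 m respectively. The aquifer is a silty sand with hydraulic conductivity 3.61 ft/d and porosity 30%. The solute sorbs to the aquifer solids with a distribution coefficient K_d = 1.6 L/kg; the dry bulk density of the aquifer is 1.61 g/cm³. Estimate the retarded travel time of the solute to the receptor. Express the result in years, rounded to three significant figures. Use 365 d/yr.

Hydraulic gradient i = (262.81 − 262.31) / 418 = 0.50 / 418 = 0.001196
K = 3.61 ft/d × 0.3048 = 1.100 m/d
q = Ki = 1.100 × 0.001196 = 0.001316 m/d
Seepage velocity v = q / n = 0.001316 / 0.30 = 0.004387 m/d
Retardation R = 1 + ρ_b·K_d/n = 1 + 1.61×1.6/0.30 = 9.587
Contaminant velocity v_c = v/R = 0.004387/9.587 = 4.576e-4 m/d
t = L/v_c = 827/4.576e-4 = 1.807e6 d
   = 1.807e6/365 = 4950 yr

4950 years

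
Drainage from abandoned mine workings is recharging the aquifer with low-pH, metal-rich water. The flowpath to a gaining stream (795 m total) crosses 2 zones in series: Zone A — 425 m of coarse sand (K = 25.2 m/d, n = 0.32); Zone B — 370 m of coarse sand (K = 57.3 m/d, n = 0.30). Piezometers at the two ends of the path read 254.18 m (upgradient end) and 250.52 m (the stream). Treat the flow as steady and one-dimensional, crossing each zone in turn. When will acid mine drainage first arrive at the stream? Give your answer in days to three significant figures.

1570 days

Total head drop ΔH = 254.18 − 250.52 = 3.66 m
Continuity: the same q passes through each zone, so ΔH = q·Σ(L_j/K_j) — the zones act as resistances in series.
Σ(L/K) = 425/25.2 + 370/57.3 = 16.87 + 6.457 = 23.32 d
q = ΔH / Σ(L/K) = 3.66 / 23.32 = 0.1569 m/d (same in every zone)
Zone A: v = q/n = 0.1569/0.32 = 0.4904 m/d → t_A = 425/0.4904 = 866.6 d
Zone B: v = q/n = 0.1569/0.30 = 0.5231 m/d → t_B = 370/0.5231 = 707.3 d
Total t = 866.6 + 707.3 = 1574 d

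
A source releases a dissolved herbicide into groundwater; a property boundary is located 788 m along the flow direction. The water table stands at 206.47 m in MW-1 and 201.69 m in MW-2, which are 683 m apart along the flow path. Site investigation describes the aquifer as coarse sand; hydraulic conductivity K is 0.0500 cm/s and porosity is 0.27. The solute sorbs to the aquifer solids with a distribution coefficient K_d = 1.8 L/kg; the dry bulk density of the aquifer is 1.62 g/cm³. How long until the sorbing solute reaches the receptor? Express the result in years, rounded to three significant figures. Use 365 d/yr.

Hydraulic gradient i = (206.47 − 201.69) / 683 = 4.78 / 683 = 0.006999
K = 0.0500 cm/s × 864 = 43.20 m/d
Specific discharge q = 43.20 × 0.006999 = 0.3023 m/d
Seepage velocity v = q / n = 0.3023 / 0.27 = 1.120 m/d
Retardation R = 1 + ρ_b·K_d/n = 1 + 1.62×1.8/0.27 = 11.80
Contaminant velocity v_c = v/R = 1.120/11.80 = 0.09490 m/d
t = L/v_c = 788/0.09490 = 8304 d
   = 8304/365 = 22.8 yr

22.8 years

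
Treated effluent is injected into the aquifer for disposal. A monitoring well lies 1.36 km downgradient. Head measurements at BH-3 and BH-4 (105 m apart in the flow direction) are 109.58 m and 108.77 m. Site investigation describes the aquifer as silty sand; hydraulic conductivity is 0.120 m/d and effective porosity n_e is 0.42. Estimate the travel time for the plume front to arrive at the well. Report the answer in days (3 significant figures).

617000 days

Hydraulic gradient i = (109.58 − 108.77) / 105 = 0.81 / 105 = 0.007714
Specific discharge q = 0.120 × 0.007714 = 9.257e-4 m/d
Average linear velocity = 9.257e-4 / 0.42 = 0.002204 m/d
L = 1.36 km = 1360 m
t = L / v = 1360 / 0.002204 = 617000 d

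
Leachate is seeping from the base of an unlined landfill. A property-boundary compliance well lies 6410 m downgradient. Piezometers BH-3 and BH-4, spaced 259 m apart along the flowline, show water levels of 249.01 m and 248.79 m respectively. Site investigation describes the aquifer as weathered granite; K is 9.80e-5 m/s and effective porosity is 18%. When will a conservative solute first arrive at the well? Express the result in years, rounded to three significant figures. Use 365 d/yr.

440 years

Hydraulic gradient i = (249.01 − 248.79) / 259 = 0.22 / 259 = 8.494e-4
K = 9.80e-5 m/s × 86400 s/d = 8.467 m/d
Darcy flux q = K·i = 8.467 × 8.494e-4 = 0.007192 m/d
Average linear velocity = 0.007192 / 0.18 = 0.03996 m/d
t = L / v = 6410 / 0.03996 = 160400 d
   = 160400 / 365 = 440 yr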